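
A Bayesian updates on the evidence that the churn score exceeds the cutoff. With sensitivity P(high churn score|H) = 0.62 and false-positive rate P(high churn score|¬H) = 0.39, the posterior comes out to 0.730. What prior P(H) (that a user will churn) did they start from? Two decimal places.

P(H) = 0.63

In odds form, posterior odds = prior odds × likelihood ratio, so prior odds = posterior odds ÷ LR.
Posterior odds = 0.730/(1−0.730) = 2.7037. LR = 0.62/0.39 = 1.5897.
Prior odds = 2.7037/1.5897 = 1.7008, so P(H) = 1.7008/(1+1.7008) ≈ 0.63.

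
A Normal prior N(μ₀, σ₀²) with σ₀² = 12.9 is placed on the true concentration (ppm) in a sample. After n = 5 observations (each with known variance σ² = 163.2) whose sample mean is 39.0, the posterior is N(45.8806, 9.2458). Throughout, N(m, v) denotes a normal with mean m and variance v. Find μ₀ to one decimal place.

The posterior mean is a precision-weighted average: μ_n = (τ₀μ₀ + τ_data·x̄)/(τ₀+τ_data), with τ₀=1/σ₀² and τ_data=n/σ².
Here τ₀ = 1/12.9 = 0.077519 and τ_data = 5/163.2 = 0.030637, so τ_n = 0.108156.
Rearranging for μ₀: μ₀ = (μ_n·τ_n − τ_data·x̄)/τ₀ = (45.8806·0.108156 − 0.030637·39.0) / 0.077519 = 3.767419/0.077519 ≈ 48.6.

μ₀ = 48.6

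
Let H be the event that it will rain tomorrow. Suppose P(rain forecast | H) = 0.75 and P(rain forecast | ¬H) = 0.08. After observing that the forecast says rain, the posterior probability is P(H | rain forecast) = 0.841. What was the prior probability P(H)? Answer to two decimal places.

P(H) = 0.36

In odds form, posterior odds = prior odds × likelihood ratio, so prior odds = posterior odds ÷ LR.
Posterior odds = 0.841/(1−0.841) = 5.2893. LR = 0.75/0.08 = 9.3750.
Prior odds = 5.2893/9.3750 = 0.5642, so P(H) = 0.5642/(1+0.5642) ≈ 0.36.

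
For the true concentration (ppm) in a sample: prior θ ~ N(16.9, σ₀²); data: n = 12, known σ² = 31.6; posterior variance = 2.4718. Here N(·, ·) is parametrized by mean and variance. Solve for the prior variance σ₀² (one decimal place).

For the Normal–Normal model with known σ², precisions add: τ_n = τ₀ + n/σ².
So 1/σ₀² = 1/2.4718 − 12/31.6 = 0.404563 − 0.379747 = 0.024816.
Hence σ₀² = 1/0.024816 ≈ 40.3.

σ₀² = 40.3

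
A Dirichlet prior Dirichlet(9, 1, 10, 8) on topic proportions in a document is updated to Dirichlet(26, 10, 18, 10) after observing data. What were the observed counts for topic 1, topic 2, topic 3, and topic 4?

For a Dirichlet(α) prior with multinomial counts c, the posterior is Dirichlet(α + c) componentwise.
Counts are posterior − prior componentwise: 26−9=17, 10−1=9, 18−10=8, 10−8=2.

counts (17, 9, 8, 2)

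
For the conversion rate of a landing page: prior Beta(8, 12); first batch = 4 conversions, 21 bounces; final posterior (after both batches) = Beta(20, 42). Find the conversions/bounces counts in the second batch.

8 conversions and 9 bounces

Sequential conjugate updates are equivalent to a single update on the pooled data, so total successes = posterior α − prior α and total failures = posterior β − prior β.
Total across both batches: 20−8=12 conversions, 42−12=30 bounces.
Subtract the first batch: 12−4=8 conversions and 30−21=9 bounces.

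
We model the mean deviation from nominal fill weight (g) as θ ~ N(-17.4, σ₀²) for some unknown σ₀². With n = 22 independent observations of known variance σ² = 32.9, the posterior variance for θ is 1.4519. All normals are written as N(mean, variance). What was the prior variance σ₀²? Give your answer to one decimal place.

Posterior precision equals prior precision plus data precision: 1/σ_n² = 1/σ₀² + n/σ².
So 1/σ₀² = 1/1.4519 − 22/32.9 = 0.688753 − 0.668693 = 0.020060.
Hence σ₀² = 1/0.020060 ≈ 49.9.

σ₀² = 49.9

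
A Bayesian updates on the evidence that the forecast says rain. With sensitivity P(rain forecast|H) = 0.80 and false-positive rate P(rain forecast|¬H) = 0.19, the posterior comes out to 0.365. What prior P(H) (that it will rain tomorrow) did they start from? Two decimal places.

P(H) = 0.12

In odds form, posterior odds = prior odds × likelihood ratio, so prior odds = posterior odds ÷ LR.
Posterior odds = 0.365/(1−0.365) = 0.5748. LR = 0.80/0.19 = 4.2105.
Prior odds = 0.5748/4.2105 = 0.1365, so P(H) = 0.1365/(1+0.1365) ≈ 0.12.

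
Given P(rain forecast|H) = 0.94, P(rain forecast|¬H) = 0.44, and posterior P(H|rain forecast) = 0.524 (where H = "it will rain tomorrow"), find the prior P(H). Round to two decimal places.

P(H) = 0.34

In odds form, posterior odds = prior odds × likelihood ratio, so prior odds = posterior odds ÷ LR.
Posterior odds = 0.524/(1−0.524) = 1.1008. LR = 0.94/0.44 = 2.1364.
Prior odds = 1.1008/2.1364 = 0.5153, so P(H) = 0.5153/(1+0.5153) ≈ 0.34.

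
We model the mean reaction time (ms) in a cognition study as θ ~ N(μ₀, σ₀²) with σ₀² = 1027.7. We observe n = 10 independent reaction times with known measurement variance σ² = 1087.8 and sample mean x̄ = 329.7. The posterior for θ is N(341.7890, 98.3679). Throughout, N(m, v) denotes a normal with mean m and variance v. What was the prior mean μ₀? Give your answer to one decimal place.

μ₀ = 456.0

The posterior mean is a precision-weighted average: μ_n = (τ₀μ₀ + τ_data·x̄)/(τ₀+τ_data), with τ₀=1/σ₀² and τ_data=n/σ².
Here τ₀ = 1/1027.7 = 0.000973 and τ_data = 10/1087.8 = 0.009193, so τ_n = 0.010166.
Rearranging for μ₀: μ₀ = (μ_n·τ_n − τ_data·x̄)/τ₀ = (341.7890·0.010166 − 0.009193·329.7) / 0.000973 = 0.443695/0.000973 ≈ 456.0.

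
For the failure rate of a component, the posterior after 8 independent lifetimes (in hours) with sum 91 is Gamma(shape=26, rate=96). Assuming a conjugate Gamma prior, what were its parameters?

For an exponential likelihood with a Gamma(α, β) prior on the rate, n observations with total T give posterior Gamma(α+n, β+T).
So α = 26 − 8 = 18 and β = 96 − 91 = 5.

Gamma(shape=18, rate=5)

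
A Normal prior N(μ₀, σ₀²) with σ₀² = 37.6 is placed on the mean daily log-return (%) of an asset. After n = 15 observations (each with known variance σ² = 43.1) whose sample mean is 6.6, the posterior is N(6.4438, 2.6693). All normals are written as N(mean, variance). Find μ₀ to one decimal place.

With known observation variance, the Normal–Normal posterior has precision τ_n = τ₀ + n/σ² and mean μ_n = (τ₀μ₀ + (n/σ²)x̄)/τ_n.
Here τ₀ = 1/37.6 = 0.026596 and τ_data = 15/43.1 = 0.348028, so τ_n = 0.374624.
Rearranging for μ₀: μ₀ = (μ_n·τ_n − τ_data·x̄)/τ₀ = (6.4438·0.374624 − 0.348028·6.6) / 0.026596 = 0.117017/0.026596 ≈ 4.4.

μ₀ = 4.4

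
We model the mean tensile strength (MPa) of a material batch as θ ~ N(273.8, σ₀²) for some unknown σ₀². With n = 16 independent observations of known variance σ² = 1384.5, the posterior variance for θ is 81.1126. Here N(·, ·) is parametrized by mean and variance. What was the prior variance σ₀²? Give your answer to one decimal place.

Posterior precision equals prior precision plus data precision: 1/σ_n² = 1/σ₀² + n/σ².
So 1/σ₀² = 1/81.1126 − 16/1384.5 = 0.012329 − 0.011557 = 0.000772.
Hence σ₀² = 1/0.000772 ≈ 1295.3.

σ₀² = 1295.3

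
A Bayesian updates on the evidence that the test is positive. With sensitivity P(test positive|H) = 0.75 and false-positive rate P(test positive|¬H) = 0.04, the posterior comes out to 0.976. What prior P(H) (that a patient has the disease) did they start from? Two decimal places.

Bayes' rule in odds form gives O(H|E) = O(H)·[P(E|H)/P(E|¬H)], hence O(H) = O(H|E)/LR.
Posterior odds = 0.976/(1−0.976) = 40.6667. LR = 0.75/0.04 = 18.7500.
Prior odds = 40.6667/18.7500 = 2.1689, so P(H) = 2.1689/(1+2.1689) ≈ 0.68.

P(H) = 0.68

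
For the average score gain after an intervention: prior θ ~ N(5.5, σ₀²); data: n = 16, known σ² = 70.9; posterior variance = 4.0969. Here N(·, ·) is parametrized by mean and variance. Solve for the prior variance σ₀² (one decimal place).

Posterior precision equals prior precision plus data precision: 1/σ_n² = 1/σ₀² + n/σ².
So 1/σ₀² = 1/4.0969 − 16/70.9 = 0.244087 − 0.225670 = 0.018417.
Hence σ₀² = 1/0.018417 ≈ 54.3.

σ₀² = 54.3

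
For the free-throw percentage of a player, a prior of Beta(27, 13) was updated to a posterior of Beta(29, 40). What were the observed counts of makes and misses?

2 makes and 27 misses

Beta is conjugate to the binomial likelihood: posterior = Beta(α+s, β+f).
So s = 29 − 27 = 2 and f = 40 − 13 = 27.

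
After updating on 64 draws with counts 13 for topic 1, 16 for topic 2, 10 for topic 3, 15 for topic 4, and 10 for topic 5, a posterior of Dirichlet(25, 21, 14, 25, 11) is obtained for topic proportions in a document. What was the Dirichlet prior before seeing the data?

Dirichlet(12, 5, 4, 10, 1)

For a Dirichlet(α) prior with multinomial counts c, the posterior is Dirichlet(α + c) componentwise.
Subtract each count from the matching posterior parameter: 25−13=12, 21−16=5, 14−10=4, 25−15=10, 11−10=1.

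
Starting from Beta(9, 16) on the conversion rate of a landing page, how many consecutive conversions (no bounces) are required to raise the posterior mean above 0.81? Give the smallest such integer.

After k conversions and 0 bounces the posterior is Beta(9+k, 16), with mean (9+k)/(9+16+k).
Set (9+k)/(25+k) > 0.81 and solve: k > (0.81·25 − 9)/(1 − 0.81) = 59.211.
The smallest integer exceeding 59.211 is 60.

k = 60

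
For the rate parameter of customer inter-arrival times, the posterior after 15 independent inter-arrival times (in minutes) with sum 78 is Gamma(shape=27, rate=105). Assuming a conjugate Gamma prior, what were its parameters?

Gamma–exponential conjugacy: posterior shape = α + n, posterior rate = β + Σtᵢ.
So α = 27 − 15 = 12 and β = 105 − 78 = 27.

Gamma(shape=12, rate=27)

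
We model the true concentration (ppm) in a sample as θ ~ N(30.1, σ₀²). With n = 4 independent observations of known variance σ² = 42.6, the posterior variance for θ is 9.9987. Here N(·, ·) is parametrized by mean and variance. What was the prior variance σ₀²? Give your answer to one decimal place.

For the Normal–Normal model with known σ², precisions add: τ_n = τ₀ + n/σ².
So 1/σ₀² = 1/9.9987 − 4/42.6 = 0.100013 − 0.093897 = 0.006116.
Hence σ₀² = 1/0.006116 ≈ 163.5.

σ₀² = 163.5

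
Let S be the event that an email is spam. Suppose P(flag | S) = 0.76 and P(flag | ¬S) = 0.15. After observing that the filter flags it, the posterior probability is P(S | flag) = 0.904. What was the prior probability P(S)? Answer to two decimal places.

In odds form, posterior odds = prior odds × likelihood ratio, so prior odds = posterior odds ÷ LR.
Posterior odds = 0.904/(1−0.904) = 9.4167. LR = 0.76/0.15 = 5.0667.
Prior odds = 9.4167/5.0667 = 1.8585, so P(S) = 1.8585/(1+1.8585) ≈ 0.65.

P(S) = 0.65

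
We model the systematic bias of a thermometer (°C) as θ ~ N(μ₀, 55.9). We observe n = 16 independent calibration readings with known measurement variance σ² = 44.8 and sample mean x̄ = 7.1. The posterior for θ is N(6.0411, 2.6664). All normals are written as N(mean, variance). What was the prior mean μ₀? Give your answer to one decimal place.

With known observation variance, the Normal–Normal posterior has precision τ_n = τ₀ + n/σ² and mean μ_n = (τ₀μ₀ + (n/σ²)x̄)/τ_n.
Here τ₀ = 1/55.9 = 0.017889 and τ_data = 16/44.8 = 0.357143, so τ_n = 0.375032.
Rearranging for μ₀: μ₀ = (μ_n·τ_n − τ_data·x̄)/τ₀ = (6.0411·0.375032 − 0.357143·7.1) / 0.017889 = -0.270109/0.017889 ≈ -15.1.

μ₀ = -15.1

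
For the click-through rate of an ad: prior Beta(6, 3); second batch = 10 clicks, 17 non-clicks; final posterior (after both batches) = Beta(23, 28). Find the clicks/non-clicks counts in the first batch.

7 clicks and 8 non-clicks

Because Beta–binomial updating is additive in the counts, the combined data contributed (α_post−α_prior, β_post−β_prior) successes and failures.
Total across both batches: 23−6=17 clicks, 28−3=25 non-clicks.
Subtract the second batch: 17−10=7 clicks and 25−17=8 non-clicks.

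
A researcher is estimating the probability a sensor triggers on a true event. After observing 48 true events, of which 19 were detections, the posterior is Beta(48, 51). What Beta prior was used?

Beta is conjugate to the binomial likelihood: posterior = Beta(a+s, b+f).
Subtract the data counts: 48−19=29, 51−29=22.

Beta(29, 22)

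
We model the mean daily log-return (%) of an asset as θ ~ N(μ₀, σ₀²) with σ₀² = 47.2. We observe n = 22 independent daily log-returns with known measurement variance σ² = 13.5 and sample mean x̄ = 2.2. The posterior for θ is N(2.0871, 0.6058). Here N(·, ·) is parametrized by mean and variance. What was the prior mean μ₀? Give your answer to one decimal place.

The posterior mean is a precision-weighted average: μ_n = (τ₀μ₀ + τ_data·x̄)/(τ₀+τ_data), with τ₀=1/σ₀² and τ_data=n/σ².
Here τ₀ = 1/47.2 = 0.021186 and τ_data = 22/13.5 = 1.629630, so τ_n = 1.650816.
Rearranging for μ₀: μ₀ = (μ_n·τ_n − τ_data·x̄)/τ₀ = (2.0871·1.650816 − 1.629630·2.2) / 0.021186 = -0.139768/0.021186 ≈ -6.6.

μ₀ = -6.6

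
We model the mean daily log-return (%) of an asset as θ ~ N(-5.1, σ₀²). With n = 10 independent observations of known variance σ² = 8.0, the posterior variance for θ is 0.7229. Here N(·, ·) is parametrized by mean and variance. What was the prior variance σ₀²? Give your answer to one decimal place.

Posterior precision equals prior precision plus data precision: 1/σ_n² = 1/σ₀² + n/σ².
So 1/σ₀² = 1/0.7229 − 10/8.0 = 1.383317 − 1.250000 = 0.133317.
Hence σ₀² = 1/0.133317 ≈ 7.5.

σ₀² = 7.5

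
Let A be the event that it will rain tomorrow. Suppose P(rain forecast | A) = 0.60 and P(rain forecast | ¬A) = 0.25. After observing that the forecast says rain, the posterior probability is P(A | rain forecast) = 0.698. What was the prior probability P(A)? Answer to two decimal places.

P(A) = 0.49

Bayes' rule in odds form gives O(A|E) = O(A)·[P(E|A)/P(E|¬A)], hence O(A) = O(A|E)/LR.
Posterior odds = 0.698/(1−0.698) = 2.3113. LR = 0.60/0.25 = 2.4000.
Prior odds = 2.3113/2.4000 = 0.9630, so P(A) = 0.9630/(1+0.9630) ≈ 0.49.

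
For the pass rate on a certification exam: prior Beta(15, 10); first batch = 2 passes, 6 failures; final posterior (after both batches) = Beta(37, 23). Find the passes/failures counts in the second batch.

Because Beta–binomial updating is additive in the counts, the combined data contributed (α_post−α_prior, β_post−β_prior) successes and failures.
Total across both batches: 37−15=22 passes, 23−10=13 failures.
Subtract the first batch: 22−2=20 passes and 13−6=7 failures.

20 passes and 7 failures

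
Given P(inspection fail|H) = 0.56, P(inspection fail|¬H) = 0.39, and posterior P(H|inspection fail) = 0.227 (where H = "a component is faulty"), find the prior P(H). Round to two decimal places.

P(H) = 0.17

In odds form, posterior odds = prior odds × likelihood ratio, so prior odds = posterior odds ÷ LR.
Posterior odds = 0.227/(1−0.227) = 0.2937. LR = 0.56/0.39 = 1.4359.
Prior odds = 0.2937/1.4359 = 0.2045, so P(H) = 0.2045/(1+0.2045) ≈ 0.17.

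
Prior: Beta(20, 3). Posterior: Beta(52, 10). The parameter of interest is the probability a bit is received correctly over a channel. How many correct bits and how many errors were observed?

A Beta(a, b) prior with s successes and f failures in binomial data gives a Beta(a+s, b+f) posterior.
So s = 52 − 20 = 32 and f = 10 − 3 = 7.

32 correct bits and 7 errors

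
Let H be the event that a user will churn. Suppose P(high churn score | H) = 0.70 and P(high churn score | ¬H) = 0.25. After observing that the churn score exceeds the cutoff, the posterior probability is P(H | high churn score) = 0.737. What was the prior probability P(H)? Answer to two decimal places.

Bayes' rule in odds form gives O(H|E) = O(H)·[P(E|H)/P(E|¬H)], hence O(H) = O(H|E)/LR.
Posterior odds = 0.737/(1−0.737) = 2.8023. LR = 0.70/0.25 = 2.8000.
Prior odds = 2.8023/2.8000 = 1.0008, so P(H) = 1.0008/(1+1.0008) ≈ 0.50.

P(H) = 0.50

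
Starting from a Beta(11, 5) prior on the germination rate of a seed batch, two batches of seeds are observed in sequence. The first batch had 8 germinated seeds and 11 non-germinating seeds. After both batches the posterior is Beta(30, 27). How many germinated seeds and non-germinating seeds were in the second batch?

Sequential conjugate updates are equivalent to a single update on the pooled data, so total successes = posterior α − prior α and total failures = posterior β − prior β.
Total across both batches: 30−11=19 germinated seeds, 27−5=22 non-germinating seeds.
Subtract the first batch: 19−8=11 germinated seeds and 22−11=11 non-germinating seeds.

11 germinated seeds and 11 non-germinating seeds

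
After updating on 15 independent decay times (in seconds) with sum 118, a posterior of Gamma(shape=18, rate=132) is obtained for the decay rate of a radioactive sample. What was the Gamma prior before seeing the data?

For an exponential likelihood with a Gamma(α, β) prior on the rate, n observations with total T give posterior Gamma(α+n, β+T).
So α = 18 − 15 = 3 and β = 132 − 118 = 14.

Gamma(shape=3, rate=14)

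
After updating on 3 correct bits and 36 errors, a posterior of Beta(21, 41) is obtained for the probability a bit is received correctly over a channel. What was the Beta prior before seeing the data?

A Beta(a, b) prior with s successes and f failures in binomial data gives a Beta(a+s, b+f) posterior.
So a = 21 − 3 = 18 and b = 41 − 36 = 5.

Beta(18, 5)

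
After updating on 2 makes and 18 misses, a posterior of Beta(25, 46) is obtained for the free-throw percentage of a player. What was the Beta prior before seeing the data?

Under Beta–binomial conjugacy the posterior parameters are (a+s, b+f).
Subtract the data counts: 25−2=23, 46−18=28.

Beta(23, 28)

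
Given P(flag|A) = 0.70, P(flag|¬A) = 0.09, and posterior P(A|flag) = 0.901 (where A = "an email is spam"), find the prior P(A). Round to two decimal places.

In odds form, posterior odds = prior odds × likelihood ratio, so prior odds = posterior odds ÷ LR.
Posterior odds = 0.901/(1−0.901) = 9.1010. LR = 0.70/0.09 = 7.7778.
Prior odds = 9.1010/7.7778 = 1.1701, so P(A) = 1.1701/(1+1.1701) ≈ 0.54.

P(A) = 0.54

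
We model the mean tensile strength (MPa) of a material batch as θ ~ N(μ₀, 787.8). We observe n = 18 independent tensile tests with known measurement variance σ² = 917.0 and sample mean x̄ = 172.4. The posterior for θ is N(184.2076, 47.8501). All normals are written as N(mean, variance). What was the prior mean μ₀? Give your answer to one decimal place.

μ₀ = 366.8

With known observation variance, the Normal–Normal posterior has precision τ_n = τ₀ + n/σ² and mean μ_n = (τ₀μ₀ + (n/σ²)x̄)/τ_n.
Here τ₀ = 1/787.8 = 0.001269 and τ_data = 18/917.0 = 0.019629, so τ_n = 0.020898.
Rearranging for μ₀: μ₀ = (μ_n·τ_n − τ_data·x̄)/τ₀ = (184.2076·0.020898 − 0.019629·172.4) / 0.001269 = 0.465531/0.001269 ≈ 366.8.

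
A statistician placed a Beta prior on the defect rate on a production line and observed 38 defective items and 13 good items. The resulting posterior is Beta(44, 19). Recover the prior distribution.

A Beta(a, b) prior with s successes and f failures in binomial data gives a Beta(a+s, b+f) posterior.
Subtract the data counts: 44−38=6, 19−13=6.

Beta(6, 6)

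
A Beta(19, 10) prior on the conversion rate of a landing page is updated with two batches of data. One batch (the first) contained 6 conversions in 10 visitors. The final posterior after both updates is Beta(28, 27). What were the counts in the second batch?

Because Beta–binomial updating is additive in the counts, the combined data contributed (α_post−α_prior, β_post−β_prior) successes and failures.
Total across both batches: 28−19=9 conversions, 27−10=17 bounces.
Subtract the first batch: 9−6=3 conversions and 17−4=13 bounces.

3 conversions and 13 bounces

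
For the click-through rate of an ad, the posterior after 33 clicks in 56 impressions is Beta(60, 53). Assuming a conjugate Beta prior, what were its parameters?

Beta(27, 30)

A Beta(a, b) prior with s successes and f failures in binomial data gives a Beta(a+s, b+f) posterior.
Subtract the data counts: 60−33=27, 53−23=30.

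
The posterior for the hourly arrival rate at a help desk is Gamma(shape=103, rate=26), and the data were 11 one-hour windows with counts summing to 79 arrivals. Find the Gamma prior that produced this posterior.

Gamma–Poisson conjugacy: posterior shape = α + Σxᵢ, posterior rate = β + n.
So α = 103 − 79 = 24 and β = 26 − 11 = 15.

Gamma(shape=24, rate=15)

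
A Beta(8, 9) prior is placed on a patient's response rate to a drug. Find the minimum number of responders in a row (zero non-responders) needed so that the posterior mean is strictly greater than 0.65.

k = 9

After k responders and 0 non-responders the posterior is Beta(8+k, 9), with mean (8+k)/(8+9+k).
Set (8+k)/(17+k) > 0.65 and solve: k > (0.65·17 − 8)/(1 − 0.65) = 8.714.
The smallest integer exceeding 8.714 is 9, and checking k=9: (17)/(26) = 0.6538 > 0.65.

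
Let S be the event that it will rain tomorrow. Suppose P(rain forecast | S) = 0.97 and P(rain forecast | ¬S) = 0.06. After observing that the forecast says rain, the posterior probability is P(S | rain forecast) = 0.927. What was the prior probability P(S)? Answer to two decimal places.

Bayes' rule in odds form gives O(S|E) = O(S)·[P(E|S)/P(E|¬S)], hence O(S) = O(S|E)/LR.
Posterior odds = 0.927/(1−0.927) = 12.6986. LR = 0.97/0.06 = 16.1667.
Prior odds = 12.6986/16.1667 = 0.7855, so P(S) = 0.7855/(1+0.7855) ≈ 0.44.

P(S) = 0.44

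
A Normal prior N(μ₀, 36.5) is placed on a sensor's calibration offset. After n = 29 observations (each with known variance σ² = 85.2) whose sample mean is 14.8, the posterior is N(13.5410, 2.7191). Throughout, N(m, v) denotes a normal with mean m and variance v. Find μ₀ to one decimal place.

μ₀ = -2.1

The posterior mean is a precision-weighted average: μ_n = (τ₀μ₀ + τ_data·x̄)/(τ₀+τ_data), with τ₀=1/σ₀² and τ_data=n/σ².
Here τ₀ = 1/36.5 = 0.027397 and τ_data = 29/85.2 = 0.340376, so τ_n = 0.367773.
Rearranging for μ₀: μ₀ = (μ_n·τ_n − τ_data·x̄)/τ₀ = (13.5410·0.367773 − 0.340376·14.8) / 0.027397 = -0.057551/0.027397 ≈ -2.1.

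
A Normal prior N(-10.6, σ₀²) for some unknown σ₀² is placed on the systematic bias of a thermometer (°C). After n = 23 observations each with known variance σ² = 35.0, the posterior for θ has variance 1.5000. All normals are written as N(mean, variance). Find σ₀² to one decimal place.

For the Normal–Normal model with known σ², precisions add: τ_n = τ₀ + n/σ².
So 1/σ₀² = 1/1.5000 − 23/35.0 = 0.666667 − 0.657143 = 0.009524.
Hence σ₀² = 1/0.009524 ≈ 105.0.

σ₀² = 105.0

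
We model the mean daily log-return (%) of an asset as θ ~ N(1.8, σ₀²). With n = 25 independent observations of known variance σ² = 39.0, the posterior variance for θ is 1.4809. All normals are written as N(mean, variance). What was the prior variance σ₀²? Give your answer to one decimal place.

σ₀² = 29.2

For the Normal–Normal model with known σ², precisions add: τ_n = τ₀ + n/σ².
So 1/σ₀² = 1/1.4809 − 25/39.0 = 0.675265 − 0.641026 = 0.034239.
Hence σ₀² = 1/0.034239 ≈ 29.2.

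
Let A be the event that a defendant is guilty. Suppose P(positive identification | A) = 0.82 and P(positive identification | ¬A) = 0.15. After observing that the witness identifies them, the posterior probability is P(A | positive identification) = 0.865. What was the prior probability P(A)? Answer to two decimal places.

P(A) = 0.54

Bayes' rule in odds form gives O(A|E) = O(A)·[P(E|A)/P(E|¬A)], hence O(A) = O(A|E)/LR.
Posterior odds = 0.865/(1−0.865) = 6.4074. LR = 0.82/0.15 = 5.4667.
Prior odds = 6.4074/5.4667 = 1.1721, so P(A) = 1.1721/(1+1.1721) ≈ 0.54.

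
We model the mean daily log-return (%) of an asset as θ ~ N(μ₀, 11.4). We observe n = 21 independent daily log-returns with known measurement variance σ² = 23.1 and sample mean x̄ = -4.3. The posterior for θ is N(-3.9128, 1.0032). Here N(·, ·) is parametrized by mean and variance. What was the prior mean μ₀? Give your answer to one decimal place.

μ₀ = 0.1

With known observation variance, the Normal–Normal posterior has precision τ_n = τ₀ + n/σ² and mean μ_n = (τ₀μ₀ + (n/σ²)x̄)/τ_n.
Here τ₀ = 1/11.4 = 0.087719 and τ_data = 21/23.1 = 0.909091, so τ_n = 0.996810.
Rearranging for μ₀: μ₀ = (μ_n·τ_n − τ_data·x̄)/τ₀ = (-3.9128·0.996810 − 0.909091·-4.3) / 0.087719 = 0.008773/0.087719 ≈ 0.1.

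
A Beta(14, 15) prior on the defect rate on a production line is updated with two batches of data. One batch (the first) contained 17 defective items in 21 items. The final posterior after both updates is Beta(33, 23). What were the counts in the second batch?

2 defective items and 4 good items

Because Beta–binomial updating is additive in the counts, the combined data contributed (α_post−α_prior, β_post−β_prior) successes and failures.
Total across both batches: 33−14=19 defective items, 23−15=8 good items.
Subtract the first batch: 19−17=2 defective items and 8−4=4 good items.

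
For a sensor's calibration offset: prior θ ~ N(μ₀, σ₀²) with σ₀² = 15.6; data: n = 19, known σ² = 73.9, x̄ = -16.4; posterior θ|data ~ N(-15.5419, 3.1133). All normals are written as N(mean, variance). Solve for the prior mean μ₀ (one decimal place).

The posterior mean is a precision-weighted average: μ_n = (τ₀μ₀ + τ_data·x̄)/(τ₀+τ_data), with τ₀=1/σ₀² and τ_data=n/σ².
Here τ₀ = 1/15.6 = 0.064103 and τ_data = 19/73.9 = 0.257104, so τ_n = 0.321207.
Rearranging for μ₀: μ₀ = (μ_n·τ_n − τ_data·x̄)/τ₀ = (-15.5419·0.321207 − 0.257104·-16.4) / 0.064103 = -0.775661/0.064103 ≈ -12.1.

μ₀ = -12.1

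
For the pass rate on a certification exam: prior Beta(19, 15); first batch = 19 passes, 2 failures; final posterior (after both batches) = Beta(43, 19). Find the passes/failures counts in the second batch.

Because Beta–binomial updating is additive in the counts, the combined data contributed (α_post−α_prior, β_post−β_prior) successes and failures.
Total across both batches: 43−19=24 passes, 19−15=4 failures.
Subtract the first batch: 24−19=5 passes and 4−2=2 failures.

5 passes and 2 failures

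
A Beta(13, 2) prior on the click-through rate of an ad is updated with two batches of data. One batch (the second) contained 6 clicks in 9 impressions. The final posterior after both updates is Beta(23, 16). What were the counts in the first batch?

4 clicks and 11 non-clicks

Because Beta–binomial updating is additive in the counts, the combined data contributed (α_post−α_prior, β_post−β_prior) successes and failures.
Total across both batches: 23−13=10 clicks, 16−2=14 non-clicks.
Subtract the second batch: 10−6=4 clicks and 14−3=11 non-clicks.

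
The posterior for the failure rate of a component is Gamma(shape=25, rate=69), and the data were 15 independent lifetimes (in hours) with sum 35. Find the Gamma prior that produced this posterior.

Gamma–exponential conjugacy: posterior shape = α + n, posterior rate = β + Σtᵢ.
So α = 25 − 15 = 10 and β = 69 − 35 = 34.

Gamma(shape=10, rate=34)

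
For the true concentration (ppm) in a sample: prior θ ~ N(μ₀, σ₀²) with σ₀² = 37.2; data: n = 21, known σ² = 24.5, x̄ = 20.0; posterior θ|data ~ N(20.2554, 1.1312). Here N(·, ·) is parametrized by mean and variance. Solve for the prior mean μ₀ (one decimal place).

μ₀ = 28.4

With known observation variance, the Normal–Normal posterior has precision τ_n = τ₀ + n/σ² and mean μ_n = (τ₀μ₀ + (n/σ²)x̄)/τ_n.
Here τ₀ = 1/37.2 = 0.026882 and τ_data = 21/24.5 = 0.857143, so τ_n = 0.884025.
Rearranging for μ₀: μ₀ = (μ_n·τ_n − τ_data·x̄)/τ₀ = (20.2554·0.884025 − 0.857143·20.0) / 0.026882 = 0.763420/0.026882 ≈ 28.4.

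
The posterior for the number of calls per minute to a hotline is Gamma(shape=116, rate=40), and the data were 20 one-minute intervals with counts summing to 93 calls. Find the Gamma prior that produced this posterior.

Gamma(shape=23, rate=20)

Gamma–Poisson conjugacy: posterior shape = α + Σxᵢ, posterior rate = β + n.
So α = 116 − 93 = 23 and β = 40 − 20 = 20.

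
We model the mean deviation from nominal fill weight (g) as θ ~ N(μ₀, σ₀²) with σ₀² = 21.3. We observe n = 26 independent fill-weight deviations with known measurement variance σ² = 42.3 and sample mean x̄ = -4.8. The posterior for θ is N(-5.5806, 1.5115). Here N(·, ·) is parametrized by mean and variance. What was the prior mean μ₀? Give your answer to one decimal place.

The posterior mean is a precision-weighted average: μ_n = (τ₀μ₀ + τ_data·x̄)/(τ₀+τ_data), with τ₀=1/σ₀² and τ_data=n/σ².
Here τ₀ = 1/21.3 = 0.046948 and τ_data = 26/42.3 = 0.614657, so τ_n = 0.661605.
Rearranging for μ₀: μ₀ = (μ_n·τ_n − τ_data·x̄)/τ₀ = (-5.5806·0.661605 − 0.614657·-4.8) / 0.046948 = -0.741799/0.046948 ≈ -15.8.

μ₀ = -15.8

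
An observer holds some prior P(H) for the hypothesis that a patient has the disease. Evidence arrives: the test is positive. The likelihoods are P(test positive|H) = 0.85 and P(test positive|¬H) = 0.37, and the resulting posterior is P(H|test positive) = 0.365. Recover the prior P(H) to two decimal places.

In odds form, posterior odds = prior odds × likelihood ratio, so prior odds = posterior odds ÷ LR.
Posterior odds = 0.365/(1−0.365) = 0.5748. LR = 0.85/0.37 = 2.2973.
Prior odds = 0.5748/2.2973 = 0.2502, so P(H) = 0.2502/(1+0.2502) ≈ 0.20.

P(H) = 0.20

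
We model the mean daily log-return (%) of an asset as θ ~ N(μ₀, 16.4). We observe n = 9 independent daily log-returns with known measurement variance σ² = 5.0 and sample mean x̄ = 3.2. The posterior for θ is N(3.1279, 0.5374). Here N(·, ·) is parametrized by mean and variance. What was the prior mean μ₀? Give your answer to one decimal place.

With known observation variance, the Normal–Normal posterior has precision τ_n = τ₀ + n/σ² and mean μ_n = (τ₀μ₀ + (n/σ²)x̄)/τ_n.
Here τ₀ = 1/16.4 = 0.060976 and τ_data = 9/5.0 = 1.800000, so τ_n = 1.860976.
Rearranging for μ₀: μ₀ = (μ_n·τ_n − τ_data·x̄)/τ₀ = (3.1279·1.860976 − 1.800000·3.2) / 0.060976 = 0.060947/0.060976 ≈ 1.0.

μ₀ = 1.0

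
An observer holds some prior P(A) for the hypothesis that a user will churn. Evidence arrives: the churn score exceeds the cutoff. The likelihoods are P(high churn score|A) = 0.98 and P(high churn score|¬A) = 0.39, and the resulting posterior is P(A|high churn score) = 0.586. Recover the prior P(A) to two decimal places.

In odds form, posterior odds = prior odds × likelihood ratio, so prior odds = posterior odds ÷ LR.
Posterior odds = 0.586/(1−0.586) = 1.4155. LR = 0.98/0.39 = 2.5128.
Prior odds = 1.4155/2.5128 = 0.5633, so P(A) = 0.5633/(1+0.5633) ≈ 0.36.

P(A) = 0.36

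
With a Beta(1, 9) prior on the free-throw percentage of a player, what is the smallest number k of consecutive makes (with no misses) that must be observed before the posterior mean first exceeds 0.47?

k = 7

After k makes and 0 misses the posterior is Beta(1+k, 9), with mean (1+k)/(1+9+k).
Set (1+k)/(10+k) > 0.47 and solve: k > (0.47·10 − 1)/(1 − 0.47) = 6.981.
The smallest integer exceeding 6.981 is 7, and checking k=7: (8)/(17) = 0.4706 > 0.47.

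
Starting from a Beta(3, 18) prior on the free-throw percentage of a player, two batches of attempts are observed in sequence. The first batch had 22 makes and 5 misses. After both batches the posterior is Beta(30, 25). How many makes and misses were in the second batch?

Because Beta–binomial updating is additive in the counts, the combined data contributed (α_post−α_prior, β_post−β_prior) successes and failures.
Total across both batches: 30−3=27 makes, 25−18=7 misses.
Subtract the first batch: 27−22=5 makes and 7−5=2 misses.

5 makes and 2 misses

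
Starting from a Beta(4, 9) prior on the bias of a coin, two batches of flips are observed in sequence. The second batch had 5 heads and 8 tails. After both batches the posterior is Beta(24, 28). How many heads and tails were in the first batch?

15 heads and 11 tails

Sequential conjugate updates are equivalent to a single update on the pooled data, so total successes = posterior α − prior α and total failures = posterior β − prior β.
Total across both batches: 24−4=20 heads, 28−9=19 tails.
Subtract the second batch: 20−5=15 heads and 19−8=11 tails.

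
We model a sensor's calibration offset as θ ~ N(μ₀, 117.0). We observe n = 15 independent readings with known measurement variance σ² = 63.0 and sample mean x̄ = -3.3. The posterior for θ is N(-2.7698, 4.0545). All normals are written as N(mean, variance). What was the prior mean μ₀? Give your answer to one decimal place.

μ₀ = 12.0

The posterior mean is a precision-weighted average: μ_n = (τ₀μ₀ + τ_data·x̄)/(τ₀+τ_data), with τ₀=1/σ₀² and τ_data=n/σ².
Here τ₀ = 1/117.0 = 0.008547 and τ_data = 15/63.0 = 0.238095, so τ_n = 0.246642.
Rearranging for μ₀: μ₀ = (μ_n·τ_n − τ_data·x̄)/τ₀ = (-2.7698·0.246642 − 0.238095·-3.3) / 0.008547 = 0.102564/0.008547 ≈ 12.0.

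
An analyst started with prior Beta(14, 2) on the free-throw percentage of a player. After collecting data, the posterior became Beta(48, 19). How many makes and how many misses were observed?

34 makes and 17 misses

A Beta(a, b) prior with s successes and f failures in binomial data gives a Beta(a+s, b+f) posterior.
So s = 48 − 14 = 34 and f = 19 − 2 = 17.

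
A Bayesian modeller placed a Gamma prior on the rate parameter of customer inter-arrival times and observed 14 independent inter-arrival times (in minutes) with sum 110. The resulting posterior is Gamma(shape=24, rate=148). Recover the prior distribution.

Gamma(shape=10, rate=38)

For an exponential likelihood with a Gamma(α, β) prior on the rate, n observations with total T give posterior Gamma(α+n, β+T).
So α = 24 − 14 = 10 and β = 148 − 110 = 38.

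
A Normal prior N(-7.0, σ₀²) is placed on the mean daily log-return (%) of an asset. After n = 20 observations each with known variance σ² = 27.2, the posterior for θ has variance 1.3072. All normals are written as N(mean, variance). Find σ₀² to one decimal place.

For the Normal–Normal model with known σ², precisions add: τ_n = τ₀ + n/σ².
So 1/σ₀² = 1/1.3072 − 20/27.2 = 0.764994 − 0.735294 = 0.029700.
Hence σ₀² = 1/0.029700 ≈ 33.7.

σ₀² = 33.7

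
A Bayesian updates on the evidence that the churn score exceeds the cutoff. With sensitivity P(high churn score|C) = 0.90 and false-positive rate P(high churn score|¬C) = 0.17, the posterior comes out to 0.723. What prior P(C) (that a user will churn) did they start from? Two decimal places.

Bayes' rule in odds form gives O(C|E) = O(C)·[P(E|C)/P(E|¬C)], hence O(C) = O(C|E)/LR.
Posterior odds = 0.723/(1−0.723) = 2.6101. LR = 0.90/0.17 = 5.2941.
Prior odds = 2.6101/5.2941 = 0.4930, so P(C) = 0.4930/(1+0.4930) ≈ 0.33.

P(C) = 0.33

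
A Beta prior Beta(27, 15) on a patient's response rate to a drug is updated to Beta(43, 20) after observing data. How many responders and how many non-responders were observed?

Under Beta–binomial conjugacy the posterior parameters are (α+s, β+f).
Match parameters: s=43−27=16, f=20−15=5.

16 responders and 5 non-responders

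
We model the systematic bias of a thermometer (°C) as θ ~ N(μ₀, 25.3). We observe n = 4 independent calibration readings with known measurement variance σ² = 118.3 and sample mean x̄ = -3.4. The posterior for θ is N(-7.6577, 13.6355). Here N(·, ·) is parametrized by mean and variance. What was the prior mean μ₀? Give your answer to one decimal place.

With known observation variance, the Normal–Normal posterior has precision τ_n = τ₀ + n/σ² and mean μ_n = (τ₀μ₀ + (n/σ²)x̄)/τ_n.
Here τ₀ = 1/25.3 = 0.039526 and τ_data = 4/118.3 = 0.033812, so τ_n = 0.073338.
Rearranging for μ₀: μ₀ = (μ_n·τ_n − τ_data·x̄)/τ₀ = (-7.6577·0.073338 − 0.033812·-3.4) / 0.039526 = -0.446640/0.039526 ≈ -11.3.

μ₀ = -11.3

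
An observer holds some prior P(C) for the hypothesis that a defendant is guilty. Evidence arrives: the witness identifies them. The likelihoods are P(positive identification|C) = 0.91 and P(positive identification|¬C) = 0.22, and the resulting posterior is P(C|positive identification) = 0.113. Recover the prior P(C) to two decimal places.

In odds form, posterior odds = prior odds × likelihood ratio, so prior odds = posterior odds ÷ LR.
Posterior odds = 0.113/(1−0.113) = 0.1274. LR = 0.91/0.22 = 4.1364.
Prior odds = 0.1274/4.1364 = 0.0308, so P(C) = 0.0308/(1+0.0308) ≈ 0.03.

P(C) = 0.03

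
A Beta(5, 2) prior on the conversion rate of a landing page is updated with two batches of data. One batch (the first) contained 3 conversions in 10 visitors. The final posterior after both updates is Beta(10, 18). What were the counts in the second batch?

2 conversions and 9 bounces

Sequential conjugate updates are equivalent to a single update on the pooled data, so total successes = posterior α − prior α and total failures = posterior β − prior β.
Total across both batches: 10−5=5 conversions, 18−2=16 bounces.
Subtract the first batch: 5−3=2 conversions and 16−7=9 bounces.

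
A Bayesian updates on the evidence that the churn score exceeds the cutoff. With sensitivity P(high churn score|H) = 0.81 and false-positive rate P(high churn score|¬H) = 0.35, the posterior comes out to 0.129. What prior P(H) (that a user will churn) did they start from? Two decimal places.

P(H) = 0.06

In odds form, posterior odds = prior odds × likelihood ratio, so prior odds = posterior odds ÷ LR.
Posterior odds = 0.129/(1−0.129) = 0.1481. LR = 0.81/0.35 = 2.3143.
Prior odds = 0.1481/2.3143 = 0.0640, so P(H) = 0.0640/(1+0.0640) ≈ 0.06.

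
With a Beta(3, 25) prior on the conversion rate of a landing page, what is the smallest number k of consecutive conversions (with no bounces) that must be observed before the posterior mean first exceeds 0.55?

After k conversions and 0 bounces the posterior is Beta(3+k, 25), with mean (3+k)/(3+25+k).
Set (3+k)/(28+k) > 0.55 and solve: k > (0.55·28 − 3)/(1 − 0.55) = 27.556.
The smallest integer exceeding 27.556 is 28, and checking k=28: (31)/(56) = 0.5536 > 0.55.

k = 28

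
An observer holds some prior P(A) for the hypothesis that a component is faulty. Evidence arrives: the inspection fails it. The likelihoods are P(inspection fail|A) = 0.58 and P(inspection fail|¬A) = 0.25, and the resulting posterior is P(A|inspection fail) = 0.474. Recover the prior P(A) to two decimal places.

In odds form, posterior odds = prior odds × likelihood ratio, so prior odds = posterior odds ÷ LR.
Posterior odds = 0.474/(1−0.474) = 0.9011. LR = 0.58/0.25 = 2.3200.
Prior odds = 0.9011/2.3200 = 0.3884, so P(A) = 0.3884/(1+0.3884) ≈ 0.28.

P(A) = 0.28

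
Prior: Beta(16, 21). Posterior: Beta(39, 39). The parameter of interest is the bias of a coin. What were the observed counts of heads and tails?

23 heads and 18 tails

A Beta(a, b) prior with s successes and f failures in binomial data gives a Beta(a+s, b+f) posterior.
So s = 39 − 16 = 23 and f = 39 − 21 = 18.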